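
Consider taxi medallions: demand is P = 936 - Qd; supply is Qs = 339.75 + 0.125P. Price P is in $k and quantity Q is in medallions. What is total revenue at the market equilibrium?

Total revenue = 215180

Rewriting in direct form: Qd = 936 - P.
Set Qd = Qs: 936 - P = 339.75 + 0.125P, so 596.25 = 1.125P and P* = 530.
From the demand curve, Q* = 936 - 530 = 406.
Total revenue = P* × Q* = 530 × 406 = 215180.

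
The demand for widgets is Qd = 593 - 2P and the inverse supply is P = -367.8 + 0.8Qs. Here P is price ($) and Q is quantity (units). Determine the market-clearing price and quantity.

Inverting to quantity form: Qs = 459.75 + 1.25P.
The market clears where 593 - 2P = 459.75 + 1.25P. Rearranging, 3.25P = 133.25, hence P* = 41.
From the demand curve, Q* = 593 - 2(41) = 511.

P* = 41, Q* = 511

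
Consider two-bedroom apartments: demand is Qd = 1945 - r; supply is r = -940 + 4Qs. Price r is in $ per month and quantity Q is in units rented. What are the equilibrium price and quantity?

r* = 1368, Q* = 577

Solving each curve for Q: Qs = 235 + 0.25r.
Set Qd = Qs: 1945 - r = 235 + 0.25r, so 1710 = 1.25r and r* = 1368.
Plugging r* into demand: Q* = 1945 - 1368 = 577.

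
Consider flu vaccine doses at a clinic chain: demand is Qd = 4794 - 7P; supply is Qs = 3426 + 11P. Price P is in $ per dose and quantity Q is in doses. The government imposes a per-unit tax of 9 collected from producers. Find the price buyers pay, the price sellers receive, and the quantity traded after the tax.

Producers keep P_s = P_b - 9 per unit, so supply in terms of the buyer price is Qs = 3327 + 11P_b.
Market clearing requires 4794 - 7P_b = 3327 + 11P_b; hence 1467 = 18P_b and P_b = 81.5.
Then P_s = 81.5 - 9 = 72.5 and Q = 4794 - 7(81.5) = 4223.5.

P_b = 81.5, P_s = 72.5, Q = 4223.5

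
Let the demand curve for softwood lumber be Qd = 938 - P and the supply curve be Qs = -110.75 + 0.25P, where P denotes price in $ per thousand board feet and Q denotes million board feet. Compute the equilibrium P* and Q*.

P* = 839, Q* = 99

At equilibrium Qd = Qs, so 938 - P = -110.75 + 0.25P; collecting terms, 1048.75 = 1.25P and P* = 839.
Substitute back: Q* = 938 - 839 = 99.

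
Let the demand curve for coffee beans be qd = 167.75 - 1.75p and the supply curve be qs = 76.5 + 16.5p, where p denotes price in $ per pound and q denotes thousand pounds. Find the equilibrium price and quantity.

The market clears where 167.75 - 1.75p = 76.5 + 16.5p. Rearranging, 18.25p = 91.25, hence p* = 5.
Plugging p* into demand: q* = 167.75 - 1.75(5) = 159.

p* = 5, q* = 159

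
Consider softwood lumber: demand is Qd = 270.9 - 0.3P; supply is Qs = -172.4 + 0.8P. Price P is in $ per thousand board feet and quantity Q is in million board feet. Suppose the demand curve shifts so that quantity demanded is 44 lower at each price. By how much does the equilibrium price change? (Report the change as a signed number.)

The market clears where 270.9 - 0.3P = -172.4 + 0.8P. Rearranging, 1.1P = 443.3, hence P* = 403.
Then Q* = 270.9 - 0.3(403) = 150.
After the shift, demand is Qd = 226.9 - 0.3P.
The new intersection has 399.3 = 1.1P, i.e. P = 363, Q = 118.
ΔP = 363 - 403 = -40.

ΔP = -40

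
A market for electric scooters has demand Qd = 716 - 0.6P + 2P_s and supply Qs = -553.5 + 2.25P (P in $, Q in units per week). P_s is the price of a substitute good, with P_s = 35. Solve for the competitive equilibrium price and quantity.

With P_s = 35, demand is Qd = 786 - 0.6P.
At equilibrium Qd = Qs, so 786 - 0.6P = -553.5 + 2.25P; collecting terms, 1339.5 = 2.85P and P* = 470.
From the demand curve, Q* = 786 - 0.6(470) = 504.

P* = 470, Q* = 504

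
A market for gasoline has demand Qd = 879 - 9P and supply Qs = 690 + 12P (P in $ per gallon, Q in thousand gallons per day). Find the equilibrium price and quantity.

At equilibrium Qd = Qs, so 879 - 9P = 690 + 12P; collecting terms, 189 = 21P and P* = 9.
Plugging P* into demand: Q* = 879 - 9(9) = 798.

P* = 9, Q* = 798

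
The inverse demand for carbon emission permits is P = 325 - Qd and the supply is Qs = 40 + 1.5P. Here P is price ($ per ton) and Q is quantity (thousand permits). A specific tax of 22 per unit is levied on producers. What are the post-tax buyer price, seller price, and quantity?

P_b = 127.2, P_s = 105.2, Q = 197.8

In direct form, Qd = 325 - P.
With a tax of 22 on producers, they supply based on the net price P_s = P_b - 22, so Qs = 7 + 1.5P_b.
Set Qd = Qs: 325 - P_b = 7 + 1.5P_b, so 318 = 2.5P_b and P_b = 127.2.
So P_s = 105.2 and the quantity traded is Q = 325 - 127.2 = 197.8.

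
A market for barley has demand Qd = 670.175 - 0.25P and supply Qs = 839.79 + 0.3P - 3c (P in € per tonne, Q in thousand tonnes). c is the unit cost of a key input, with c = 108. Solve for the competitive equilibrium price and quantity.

P* = 280.7, Q* = 600

With c = 108, supply is Qs = 515.79 + 0.3P.
Equating demand and supply, 670.175 - 0.25P = 515.79 + 0.3P gives 0.55P = 154.385, so P* = 280.7.
Plugging P* into demand: Q* = 670.175 - 0.25(280.7) = 600.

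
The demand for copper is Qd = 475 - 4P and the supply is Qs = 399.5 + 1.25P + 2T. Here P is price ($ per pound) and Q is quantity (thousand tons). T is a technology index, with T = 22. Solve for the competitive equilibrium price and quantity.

With T = 22, supply is Qs = 443.5 + 1.25P.
Equating demand and supply, 475 - 4P = 443.5 + 1.25P gives 5.25P = 31.5, so P* = 6.
From the demand curve, Q* = 475 - 4(6) = 451.

P* = 6, Q* = 451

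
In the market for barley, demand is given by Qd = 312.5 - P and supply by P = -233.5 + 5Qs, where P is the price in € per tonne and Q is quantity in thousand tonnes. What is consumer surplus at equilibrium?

Consumer surplus = 4140.5

Rewriting in direct form: Qs = 46.7 + 0.2P.
At equilibrium Qd = Qs, so 312.5 - P = 46.7 + 0.2P; collecting terms, 265.8 = 1.2P and P* = 221.5.
From the demand curve, Q* = 312.5 - 221.5 = 91.
Demand choke price (Qd = 0): P = 312.5. Consumer surplus = ½ × (312.5 - 221.5) × 91 = 4140.5.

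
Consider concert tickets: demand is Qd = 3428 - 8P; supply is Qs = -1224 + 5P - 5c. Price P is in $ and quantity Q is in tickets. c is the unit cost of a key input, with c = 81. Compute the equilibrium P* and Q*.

With c = 81, supply is Qs = -1629 + 5P.
Equating demand and supply, 3428 - 8P = -1629 + 5P gives 13P = 5057, so P* = 389.
Then Q* = 3428 - 8(389) = 316.

P* = 389, Q* = 316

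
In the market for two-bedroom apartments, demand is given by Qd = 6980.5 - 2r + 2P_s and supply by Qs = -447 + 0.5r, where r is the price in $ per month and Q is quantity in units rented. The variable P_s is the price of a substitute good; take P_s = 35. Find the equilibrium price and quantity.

With P_s = 35, demand is Qd = 7050.5 - 2r.
At equilibrium Qd = Qs, so 7050.5 - 2r = -447 + 0.5r; collecting terms, 7497.5 = 2.5r and r* = 2999.
From the demand curve, Q* = 7050.5 - 2(2999) = 1052.5.

r* = 2999, Q* = 1052.5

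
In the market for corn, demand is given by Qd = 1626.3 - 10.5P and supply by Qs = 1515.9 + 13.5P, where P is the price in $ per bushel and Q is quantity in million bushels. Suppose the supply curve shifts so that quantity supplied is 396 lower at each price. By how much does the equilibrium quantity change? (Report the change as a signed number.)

ΔQ = -173.25

Equating demand and supply, 1626.3 - 10.5P = 1515.9 + 13.5P gives 24P = 110.4, so P* = 4.6.
From the demand curve, Q* = 1626.3 - 10.5(4.6) = 1578.
After the shift, supply is Qs = 1119.9 + 13.5P.
The new intersection has 506.4 = 24P, i.e. P = 21.1, Q = 1404.75.
ΔQ = 1404.75 - 1578 = -173.25.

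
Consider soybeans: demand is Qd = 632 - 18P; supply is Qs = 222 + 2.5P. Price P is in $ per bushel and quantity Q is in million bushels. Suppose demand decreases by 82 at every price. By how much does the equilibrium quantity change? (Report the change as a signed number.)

ΔQ = -10

The market clears where 632 - 18P = 222 + 2.5P. Rearranging, 20.5P = 410, hence P* = 20.
Plugging P* into demand: Q* = 632 - 18(20) = 272.
After the shift, demand is Qd = 550 - 18P.
The new intersection has 328 = 20.5P, i.e. P = 16, Q = 262.
ΔQ = 262 - 272 = -10.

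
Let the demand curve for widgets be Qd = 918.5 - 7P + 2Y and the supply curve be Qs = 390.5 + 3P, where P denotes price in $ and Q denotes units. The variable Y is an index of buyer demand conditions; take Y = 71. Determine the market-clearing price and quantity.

P* = 67, Q* = 591.5

With Y = 71, demand is Qd = 1060.5 - 7P.
Set Qd = Qs: 1060.5 - 7P = 390.5 + 3P, so 670 = 10P and P* = 67.
From the demand curve, Q* = 1060.5 - 7(67) = 591.5.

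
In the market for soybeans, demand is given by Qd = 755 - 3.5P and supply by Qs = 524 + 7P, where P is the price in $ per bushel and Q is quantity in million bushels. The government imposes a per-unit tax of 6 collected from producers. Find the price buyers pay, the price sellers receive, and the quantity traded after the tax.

P_b = 26, P_s = 20, Q = 664

Producers keep P_s = P_b - 6 per unit, so supply in terms of the buyer price is Qs = 482 + 7P_b.
Market clearing requires 755 - 3.5P_b = 482 + 7P_b; hence 273 = 10.5P_b and P_b = 26.
Then P_s = 26 - 6 = 20 and Q = 755 - 3.5(26) = 664.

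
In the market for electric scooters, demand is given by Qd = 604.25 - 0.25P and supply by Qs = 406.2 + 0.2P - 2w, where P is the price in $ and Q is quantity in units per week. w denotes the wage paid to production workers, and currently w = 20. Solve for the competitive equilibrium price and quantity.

P* = 529, Q* = 472

With w = 20, supply is Qs = 366.2 + 0.2P.
Equating demand and supply, 604.25 - 0.25P = 366.2 + 0.2P gives 0.45P = 238.05, so P* = 529.
Substitute back: Q* = 604.25 - 0.25(529) = 472.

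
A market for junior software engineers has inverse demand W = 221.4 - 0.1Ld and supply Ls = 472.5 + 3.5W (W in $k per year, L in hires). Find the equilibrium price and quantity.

W* = 129, L* = 924

In direct form, Ld = 2214 - 10W.
Set Ld = Ls: 2214 - 10W = 472.5 + 3.5W, so 1741.5 = 13.5W and W* = 129.
Substitute back: L* = 2214 - 10(129) = 924.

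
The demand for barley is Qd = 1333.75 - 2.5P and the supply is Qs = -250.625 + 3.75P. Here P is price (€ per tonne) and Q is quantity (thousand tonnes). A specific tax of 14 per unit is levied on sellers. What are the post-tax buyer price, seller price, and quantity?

With a tax of 14 on sellers, they supply based on the net price P_s = P_b - 14, so Qs = -303.125 + 3.75P_b.
Market clearing requires 1333.75 - 2.5P_b = -303.125 + 3.75P_b; hence 1636.875 = 6.25P_b and P_b = 261.9.
So P_s = 247.9 and the quantity traded is Q = 1333.75 - 2.5(261.9) = 679.

P_b = 261.9, P_s = 247.9, Q = 679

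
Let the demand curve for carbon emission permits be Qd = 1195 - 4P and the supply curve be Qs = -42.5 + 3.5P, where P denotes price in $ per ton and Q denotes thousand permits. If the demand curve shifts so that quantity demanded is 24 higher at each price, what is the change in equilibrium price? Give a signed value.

ΔP = 3.2

Set Qd = Qs: 1195 - 4P = -42.5 + 3.5P, so 1237.5 = 7.5P and P* = 165.
From the demand curve, Q* = 1195 - 4(165) = 535.
After the shift, demand is Qd = 1219 - 4P.
Re-solving, 7.5P = 1261.5 gives P = 168.2 and Q = 546.2.
ΔP = 168.2 - 165 = 3.2.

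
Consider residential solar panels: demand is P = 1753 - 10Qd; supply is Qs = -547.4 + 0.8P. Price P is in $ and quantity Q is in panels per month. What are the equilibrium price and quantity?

Rewriting in direct form: Qd = 175.3 - 0.1P.
Set Qd = Qs: 175.3 - 0.1P = -547.4 + 0.8P, so 722.7 = 0.9P and P* = 803.
Then Q* = 175.3 - 0.1(803) = 95.

P* = 803, Q* = 95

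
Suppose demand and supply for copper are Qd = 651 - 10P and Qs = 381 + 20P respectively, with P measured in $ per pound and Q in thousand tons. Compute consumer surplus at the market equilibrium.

Equating demand and supply, 651 - 10P = 381 + 20P gives 30P = 270, so P* = 9.
Then Q* = 651 - 10(9) = 561.
Demand choke price (Qd = 0): P = 651/10 = 65.1. Consumer surplus = ½ × (65.1 - 9) × 561 = 15736.05.

Consumer surplus = 15736.05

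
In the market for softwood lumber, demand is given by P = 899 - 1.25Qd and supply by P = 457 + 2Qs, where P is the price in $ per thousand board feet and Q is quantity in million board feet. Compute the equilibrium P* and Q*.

Rewriting in direct form: Qd = 719.2 - 0.8P and Qs = -228.5 + 0.5P.
Equating demand and supply, 719.2 - 0.8P = -228.5 + 0.5P gives 1.3P = 947.7, so P* = 729.
Then Q* = 719.2 - 0.8(729) = 136.

P* = 729, Q* = 136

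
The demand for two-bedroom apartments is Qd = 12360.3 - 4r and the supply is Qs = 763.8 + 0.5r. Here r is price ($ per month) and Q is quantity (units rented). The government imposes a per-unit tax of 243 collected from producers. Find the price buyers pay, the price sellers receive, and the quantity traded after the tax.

r_b = 2604, r_s = 2361, Q = 1944.3

The tax drives a wedge r_b - r_s = 243. Substituting r_s = r_b - 243 into supply: Qs = 642.3 + 0.5r_b.
Set Qd = Qs: 12360.3 - 4r_b = 642.3 + 0.5r_b, so 11718 = 4.5r_b and r_b = 2604.
So r_s = 2361 and the quantity traded is Q = 12360.3 - 4(2604) = 1944.3.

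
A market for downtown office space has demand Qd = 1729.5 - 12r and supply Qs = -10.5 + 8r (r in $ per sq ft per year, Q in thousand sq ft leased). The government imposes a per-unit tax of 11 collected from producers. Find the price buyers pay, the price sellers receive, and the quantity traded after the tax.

r_b = 91.4, r_s = 80.4, Q = 632.7

With a tax of 11 on producers, they supply based on the net price r_s = r_b - 11, so Qs = -98.5 + 8r_b.
Market clearing requires 1729.5 - 12r_b = -98.5 + 8r_b; hence 1828 = 20r_b and r_b = 91.4.
Then r_s = 91.4 - 11 = 80.4 and Q = 1729.5 - 12(91.4) = 632.7.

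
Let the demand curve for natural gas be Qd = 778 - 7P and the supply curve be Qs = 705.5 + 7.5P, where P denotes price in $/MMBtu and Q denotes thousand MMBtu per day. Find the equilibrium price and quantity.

P* = 5, Q* = 743

At equilibrium Qd = Qs, so 778 - 7P = 705.5 + 7.5P; collecting terms, 72.5 = 14.5P and P* = 5.
Plugging P* into demand: Q* = 778 - 7(5) = 743.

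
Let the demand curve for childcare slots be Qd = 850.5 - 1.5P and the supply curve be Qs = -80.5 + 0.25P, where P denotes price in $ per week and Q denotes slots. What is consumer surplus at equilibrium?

At equilibrium Qd = Qs, so 850.5 - 1.5P = -80.5 + 0.25P; collecting terms, 931 = 1.75P and P* = 532.
Plugging P* into demand: Q* = 850.5 - 1.5(532) = 52.5.
Demand choke price (Qd = 0): P = 850.5/1.5 = 567. Consumer surplus = ½ × (567 - 532) × 52.5 = 918.75.

Consumer surplus = 918.75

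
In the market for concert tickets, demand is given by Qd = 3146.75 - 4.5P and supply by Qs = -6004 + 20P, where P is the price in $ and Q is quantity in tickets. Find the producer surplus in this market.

Producer surplus = 53728.9

Equating demand and supply, 3146.75 - 4.5P = -6004 + 20P gives 24.5P = 9150.75, so P* = 373.5.
Then Q* = 3146.75 - 4.5(373.5) = 1466.
Supply choke price (Qs = 0): P = 300.2. Producer surplus = ½ × (373.5 - 300.2) × 1466 = 53728.9.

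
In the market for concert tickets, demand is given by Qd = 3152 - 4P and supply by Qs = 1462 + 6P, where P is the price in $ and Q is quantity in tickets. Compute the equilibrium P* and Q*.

The market clears where 3152 - 4P = 1462 + 6P. Rearranging, 10P = 1690, hence P* = 169.
Plugging P* into demand: Q* = 3152 - 4(169) = 2476.

P* = 169, Q* = 2476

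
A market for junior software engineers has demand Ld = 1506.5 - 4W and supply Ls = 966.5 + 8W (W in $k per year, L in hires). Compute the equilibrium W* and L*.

At equilibrium Ld = Ls, so 1506.5 - 4W = 966.5 + 8W; collecting terms, 540 = 12W and W* = 45.
Substitute back: L* = 1506.5 - 4(45) = 1326.5.

W* = 45, L* = 1326.5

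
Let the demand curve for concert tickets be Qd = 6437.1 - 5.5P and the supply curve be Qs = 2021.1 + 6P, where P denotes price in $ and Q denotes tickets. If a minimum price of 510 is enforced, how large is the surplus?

Surplus = 1449

With P fixed at 510, quantity demanded is 3632.1 and quantity supplied is 5081.1.
Surplus = Qs - Qd = 5081.1 - 3632.1 = 1449.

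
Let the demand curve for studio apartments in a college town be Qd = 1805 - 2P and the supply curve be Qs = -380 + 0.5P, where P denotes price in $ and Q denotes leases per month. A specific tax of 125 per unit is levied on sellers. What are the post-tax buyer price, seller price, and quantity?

The tax drives a wedge P_b - P_s = 125. Substituting P_s = P_b - 125 into supply: Qs = -442.5 + 0.5P_b.
Market clearing requires 1805 - 2P_b = -442.5 + 0.5P_b; hence 2247.5 = 2.5P_b and P_b = 899.
So P_s = 774 and the quantity traded is Q = 1805 - 2(899) = 7.

P_b = 899, P_s = 774, Q = 7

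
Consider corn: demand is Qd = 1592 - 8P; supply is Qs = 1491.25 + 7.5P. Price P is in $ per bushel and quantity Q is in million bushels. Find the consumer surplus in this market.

Consumer surplus = 148225

At equilibrium Qd = Qs, so 1592 - 8P = 1491.25 + 7.5P; collecting terms, 100.75 = 15.5P and P* = 6.5.
Then Q* = 1592 - 8(6.5) = 1540.
Demand choke price (Qd = 0): P = 1592/8 = 199. Consumer surplus = ½ × (199 - 6.5) × 1540 = 148225.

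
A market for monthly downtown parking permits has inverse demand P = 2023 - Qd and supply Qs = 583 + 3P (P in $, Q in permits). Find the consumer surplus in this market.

In direct form, Qd = 2023 - P.
The market clears where 2023 - P = 583 + 3P. Rearranging, 4P = 1440, hence P* = 360.
From the demand curve, Q* = 2023 - 360 = 1663.
Demand choke price (Qd = 0): P = 2023. Consumer surplus = ½ × (2023 - 360) × 1663 = 1382784.5.

Consumer surplus = 1382784.5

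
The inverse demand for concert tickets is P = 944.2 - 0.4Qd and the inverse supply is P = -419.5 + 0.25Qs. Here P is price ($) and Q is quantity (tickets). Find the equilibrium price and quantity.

Inverting to quantity form: Qd = 2360.5 - 2.5P and Qs = 1678 + 4P.
The market clears where 2360.5 - 2.5P = 1678 + 4P. Rearranging, 6.5P = 682.5, hence P* = 105.
Then Q* = 2360.5 - 2.5(105) = 2098.

P* = 105, Q* = 2098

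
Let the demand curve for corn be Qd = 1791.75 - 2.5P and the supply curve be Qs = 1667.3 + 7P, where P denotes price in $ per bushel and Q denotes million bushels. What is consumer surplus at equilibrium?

Consumer surplus = 618816.2

The market clears where 1791.75 - 2.5P = 1667.3 + 7P. Rearranging, 9.5P = 124.45, hence P* = 13.1.
Plugging P* into demand: Q* = 1791.75 - 2.5(13.1) = 1759.
Demand choke price (Qd = 0): P = 1791.75/2.5 = 716.7. Consumer surplus = ½ × (716.7 - 13.1) × 1759 = 618816.2.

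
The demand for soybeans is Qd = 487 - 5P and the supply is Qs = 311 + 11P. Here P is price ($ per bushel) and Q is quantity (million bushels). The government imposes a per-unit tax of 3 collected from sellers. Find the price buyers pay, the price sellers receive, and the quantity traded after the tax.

The tax drives a wedge P_b - P_s = 3. Substituting P_s = P_b - 3 into supply: Qs = 278 + 11P_b.
Market clearing requires 487 - 5P_b = 278 + 11P_b; hence 209 = 16P_b and P_b = 13.0625.
Then P_s = 13.0625 - 3 = 10.0625 and Q = 487 - 5(13.0625) = 421.6875.

P_b = 13.0625, P_s = 10.0625, Q = 421.6875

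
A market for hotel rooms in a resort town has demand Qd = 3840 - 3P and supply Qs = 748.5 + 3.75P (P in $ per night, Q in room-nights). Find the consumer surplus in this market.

Consumer surplus = 1013526

Set Qd = Qs: 3840 - 3P = 748.5 + 3.75P, so 3091.5 = 6.75P and P* = 458.
Substitute back: Q* = 3840 - 3(458) = 2466.
Demand choke price (Qd = 0): P = 3840/3 = 1280. Consumer surplus = ½ × (1280 - 458) × 2466 = 1013526.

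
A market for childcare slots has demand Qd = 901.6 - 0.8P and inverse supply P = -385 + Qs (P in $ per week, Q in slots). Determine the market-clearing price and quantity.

P* = 287, Q* = 672

In direct form, Qs = 385 + P.
The market clears where 901.6 - 0.8P = 385 + P. Rearranging, 1.8P = 516.6, hence P* = 287.
From the demand curve, Q* = 901.6 - 0.8(287) = 672.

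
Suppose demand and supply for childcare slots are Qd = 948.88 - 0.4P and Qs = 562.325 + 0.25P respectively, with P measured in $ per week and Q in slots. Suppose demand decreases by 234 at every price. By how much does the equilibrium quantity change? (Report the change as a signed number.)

ΔQ = -90

At equilibrium Qd = Qs, so 948.88 - 0.4P = 562.325 + 0.25P; collecting terms, 386.555 = 0.65P and P* = 594.7.
From the demand curve, Q* = 948.88 - 0.4(594.7) = 711.
After the shift, demand is Qd = 714.88 - 0.4P.
New equilibrium: 152.555 = 0.65P, so P = 234.7 and Q = 621.
ΔQ = 621 - 711 = -90.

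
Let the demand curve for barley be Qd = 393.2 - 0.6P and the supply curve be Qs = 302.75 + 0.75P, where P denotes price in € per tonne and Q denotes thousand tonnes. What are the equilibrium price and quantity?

P* = 67, Q* = 353

The market clears where 393.2 - 0.6P = 302.75 + 0.75P. Rearranging, 1.35P = 90.45, hence P* = 67.
Then Q* = 393.2 - 0.6(67) = 353.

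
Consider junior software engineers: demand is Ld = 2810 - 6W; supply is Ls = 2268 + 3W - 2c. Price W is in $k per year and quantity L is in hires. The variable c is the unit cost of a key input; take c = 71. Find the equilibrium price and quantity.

W* = 76, L* = 2354

With c = 71, supply is Ls = 2126 + 3W.
The market clears where 2810 - 6W = 2126 + 3W. Rearranging, 9W = 684, hence W* = 76.
Substitute back: L* = 2810 - 6(76) = 2354.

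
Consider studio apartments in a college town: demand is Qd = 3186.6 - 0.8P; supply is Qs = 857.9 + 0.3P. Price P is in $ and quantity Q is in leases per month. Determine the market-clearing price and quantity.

Set Qd = Qs: 3186.6 - 0.8P = 857.9 + 0.3P, so 2328.7 = 1.1P and P* = 2117.
From the demand curve, Q* = 3186.6 - 0.8(2117) = 1493.

P* = 2117, Q* = 1493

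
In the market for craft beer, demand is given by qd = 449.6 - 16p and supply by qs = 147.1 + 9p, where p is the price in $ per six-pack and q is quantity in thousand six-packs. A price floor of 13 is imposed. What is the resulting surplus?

At p = 13: qd = 241.6 and qs = 264.1.
Surplus = qs - qd = 264.1 - 241.6 = 22.5.

Surplus = 22.5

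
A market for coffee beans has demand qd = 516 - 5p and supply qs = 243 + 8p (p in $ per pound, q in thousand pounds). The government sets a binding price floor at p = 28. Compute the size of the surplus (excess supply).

Surplus = 91

With p fixed at 28, quantity demanded is 376 and quantity supplied is 467.
Surplus = qs - qd = 467 - 376 = 91.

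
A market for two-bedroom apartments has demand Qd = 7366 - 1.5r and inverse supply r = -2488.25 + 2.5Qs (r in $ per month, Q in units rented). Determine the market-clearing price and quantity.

Solving each curve for Q: Qs = 995.3 + 0.4r.
Set Qd = Qs: 7366 - 1.5r = 995.3 + 0.4r, so 6370.7 = 1.9r and r* = 3353.
Then Q* = 7366 - 1.5(3353) = 2336.5.

r* = 3353, Q* = 2336.5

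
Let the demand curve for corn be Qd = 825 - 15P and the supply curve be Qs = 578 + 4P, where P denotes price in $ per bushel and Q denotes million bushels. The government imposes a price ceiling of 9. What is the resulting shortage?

Shortage = 76

At P = 9: Qd = 690 and Qs = 614.
Shortage = Qd - Qs = 690 - 614 = 76.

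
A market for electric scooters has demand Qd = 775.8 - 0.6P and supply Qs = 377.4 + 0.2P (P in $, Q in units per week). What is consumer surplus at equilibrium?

Consumer surplus = 189607.5

The market clears where 775.8 - 0.6P = 377.4 + 0.2P. Rearranging, 0.8P = 398.4, hence P* = 498.
Substitute back: Q* = 775.8 - 0.6(498) = 477.
Demand choke price (Qd = 0): P = 775.8/0.6 = 1293. Consumer surplus = ½ × (1293 - 498) × 477 = 189607.5.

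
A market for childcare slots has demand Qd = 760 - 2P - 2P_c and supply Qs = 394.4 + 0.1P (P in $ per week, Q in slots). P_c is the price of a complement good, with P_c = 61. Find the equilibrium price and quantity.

With P_c = 61, demand is Qd = 638 - 2P.
Equating demand and supply, 638 - 2P = 394.4 + 0.1P gives 2.1P = 243.6, so P* = 116.
From the demand curve, Q* = 638 - 2(116) = 406.

P* = 116, Q* = 406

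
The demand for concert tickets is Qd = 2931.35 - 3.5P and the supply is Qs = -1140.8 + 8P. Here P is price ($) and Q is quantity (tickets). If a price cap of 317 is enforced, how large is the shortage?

With P fixed at 317, quantity demanded is 1821.85 and quantity supplied is 1395.2.
Shortage = Qd - Qs = 1821.85 - 1395.2 = 426.65.

Shortage = 426.65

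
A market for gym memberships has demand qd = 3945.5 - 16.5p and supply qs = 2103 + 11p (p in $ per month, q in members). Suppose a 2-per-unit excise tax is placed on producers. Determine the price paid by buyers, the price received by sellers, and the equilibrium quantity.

p_b = 67.8, p_s = 65.8, q = 2826.8

Producers keep p_s = p_b - 2 per unit, so supply in terms of the buyer price is qs = 2081 + 11p_b.
Equate demand and the shifted supply: 3945.5 - 16.5p_b = 2081 + 11p_b, giving 27.5p_b = 1864.5, so p_b = 67.8.
Then p_s = 67.8 - 2 = 65.8 and q = 3945.5 - 16.5(67.8) = 2826.8.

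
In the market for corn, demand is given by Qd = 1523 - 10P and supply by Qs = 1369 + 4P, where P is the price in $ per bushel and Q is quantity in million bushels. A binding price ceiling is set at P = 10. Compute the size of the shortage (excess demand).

Shortage = 14

With P fixed at 10, quantity demanded is 1423 and quantity supplied is 1409.
Shortage = Qd - Qs = 1423 - 1409 = 14.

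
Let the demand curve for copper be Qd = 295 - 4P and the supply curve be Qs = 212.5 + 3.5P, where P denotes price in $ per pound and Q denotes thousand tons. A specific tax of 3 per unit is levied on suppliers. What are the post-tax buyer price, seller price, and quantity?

With a tax of 3 on suppliers, they supply based on the net price P_s = P_b - 3, so Qs = 202 + 3.5P_b.
Set Qd = Qs: 295 - 4P_b = 202 + 3.5P_b, so 93 = 7.5P_b and P_b = 12.4.
So P_s = 9.4 and the quantity traded is Q = 295 - 4(12.4) = 245.4.

P_b = 12.4, P_s = 9.4, Q = 245.4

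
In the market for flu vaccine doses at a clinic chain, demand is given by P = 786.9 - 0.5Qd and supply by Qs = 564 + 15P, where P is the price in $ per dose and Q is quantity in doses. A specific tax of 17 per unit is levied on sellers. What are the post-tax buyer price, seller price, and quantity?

Solving each curve for Q: Qd = 1573.8 - 2P.
The tax drives a wedge P_b - P_s = 17. Substituting P_s = P_b - 17 into supply: Qs = 309 + 15P_b.
Set Qd = Qs: 1573.8 - 2P_b = 309 + 15P_b, so 1264.8 = 17P_b and P_b = 74.4.
So P_s = 57.4 and the quantity traded is Q = 1573.8 - 2(74.4) = 1425.

P_b = 74.4, P_s = 57.4, Q = 1425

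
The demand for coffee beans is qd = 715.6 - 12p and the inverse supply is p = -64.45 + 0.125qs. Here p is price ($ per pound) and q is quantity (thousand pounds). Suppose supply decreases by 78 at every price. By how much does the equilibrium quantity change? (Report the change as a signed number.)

Rewriting in direct form: qs = 515.6 + 8p.
The market clears where 715.6 - 12p = 515.6 + 8p. Rearranging, 20p = 200, hence p* = 10.
Substitute back: q* = 715.6 - 12(10) = 595.6.
After the shift, supply is qs = 437.6 + 8p.
The new intersection has 278 = 20p, i.e. p = 13.9, q = 548.8.
Δq = 548.8 - 595.6 = -46.8.

Δq = -46.8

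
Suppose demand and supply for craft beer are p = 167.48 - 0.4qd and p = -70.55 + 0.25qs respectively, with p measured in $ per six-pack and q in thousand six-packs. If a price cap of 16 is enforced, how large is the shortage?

Shortage = 32.5

Rewriting in direct form: qd = 418.7 - 2.5p and qs = 282.2 + 4p.
With p fixed at 16, quantity demanded is 378.7 and quantity supplied is 346.2.
Shortage = qd - qs = 378.7 - 346.2 = 32.5.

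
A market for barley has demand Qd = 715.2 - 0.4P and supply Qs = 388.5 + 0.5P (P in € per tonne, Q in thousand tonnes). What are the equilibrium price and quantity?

The market clears where 715.2 - 0.4P = 388.5 + 0.5P. Rearranging, 0.9P = 326.7, hence P* = 363.
Substitute back: Q* = 715.2 - 0.4(363) = 570.

P* = 363, Q* = 570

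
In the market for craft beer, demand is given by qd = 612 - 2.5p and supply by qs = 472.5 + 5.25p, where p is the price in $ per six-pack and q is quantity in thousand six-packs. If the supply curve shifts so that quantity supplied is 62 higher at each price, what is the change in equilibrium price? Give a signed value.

Δp = -8

The market clears where 612 - 2.5p = 472.5 + 5.25p. Rearranging, 7.75p = 139.5, hence p* = 18.
Then q* = 612 - 2.5(18) = 567.
After the shift, supply is qs = 534.5 + 5.25p.
Re-solving, 7.75p = 77.5 gives p = 10 and q = 587.
Δp = 10 - 18 = -8.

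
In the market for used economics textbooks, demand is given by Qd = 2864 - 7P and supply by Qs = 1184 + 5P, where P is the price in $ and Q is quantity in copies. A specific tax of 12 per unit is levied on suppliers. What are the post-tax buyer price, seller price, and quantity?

P_b = 145, P_s = 133, Q = 1849

With a tax of 12 on suppliers, they supply based on the net price P_s = P_b - 12, so Qs = 1124 + 5P_b.
Equate demand and the shifted supply: 2864 - 7P_b = 1124 + 5P_b, giving 12P_b = 1740, so P_b = 145.
Then P_s = 145 - 12 = 133 and Q = 2864 - 7(145) = 1849.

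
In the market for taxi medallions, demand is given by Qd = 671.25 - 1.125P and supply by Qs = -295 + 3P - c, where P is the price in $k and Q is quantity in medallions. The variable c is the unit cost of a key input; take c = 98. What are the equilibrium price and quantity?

P* = 258, Q* = 381

With c = 98, supply is Qs = -393 + 3P.
At equilibrium Qd = Qs, so 671.25 - 1.125P = -393 + 3P; collecting terms, 1064.25 = 4.125P and P* = 258.
Plugging P* into demand: Q* = 671.25 - 1.125(258) = 381.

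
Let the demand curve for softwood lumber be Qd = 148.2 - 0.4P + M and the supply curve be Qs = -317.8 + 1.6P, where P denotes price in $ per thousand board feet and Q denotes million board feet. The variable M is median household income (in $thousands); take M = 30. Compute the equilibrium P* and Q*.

P* = 248, Q* = 79

With M = 30, demand is Qd = 178.2 - 0.4P.
Set Qd = Qs: 178.2 - 0.4P = -317.8 + 1.6P, so 496 = 2P and P* = 248.
From the demand curve, Q* = 178.2 - 0.4(248) = 79.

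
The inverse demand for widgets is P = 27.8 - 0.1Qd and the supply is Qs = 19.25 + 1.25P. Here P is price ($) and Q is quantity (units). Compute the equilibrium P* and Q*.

In direct form, Qd = 278 - 10P.
Set Qd = Qs: 278 - 10P = 19.25 + 1.25P, so 258.75 = 11.25P and P* = 23.
Substitute back: Q* = 278 - 10(23) = 48.

P* = 23, Q* = 48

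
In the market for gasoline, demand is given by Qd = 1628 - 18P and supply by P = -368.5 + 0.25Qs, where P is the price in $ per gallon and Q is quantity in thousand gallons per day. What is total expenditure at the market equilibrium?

Inverting to quantity form: Qs = 1474 + 4P.
The market clears where 1628 - 18P = 1474 + 4P. Rearranging, 22P = 154, hence P* = 7.
Plugging P* into demand: Q* = 1628 - 18(7) = 1502.
Total expenditure = P* × Q* = 7 × 1502 = 10514.

Total expenditure = 10514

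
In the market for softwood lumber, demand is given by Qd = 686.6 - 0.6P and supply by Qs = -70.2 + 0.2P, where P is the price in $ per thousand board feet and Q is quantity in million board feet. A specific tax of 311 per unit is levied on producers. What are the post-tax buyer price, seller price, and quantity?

The tax drives a wedge P_b - P_s = 311. Substituting P_s = P_b - 311 into supply: Qs = -132.4 + 0.2P_b.
Set Qd = Qs: 686.6 - 0.6P_b = -132.4 + 0.2P_b, so 819 = 0.8P_b and P_b = 1023.75.
Then P_s = 1023.75 - 311 = 712.75 and Q = 686.6 - 0.6(1023.75) = 72.35.

P_b = 1023.75, P_s = 712.75, Q = 72.35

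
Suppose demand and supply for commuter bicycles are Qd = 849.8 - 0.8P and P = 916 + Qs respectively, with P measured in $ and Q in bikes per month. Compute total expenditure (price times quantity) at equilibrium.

Total expenditure = 63765

Rewriting in direct form: Qs = -916 + P.
The market clears where 849.8 - 0.8P = -916 + P. Rearranging, 1.8P = 1765.8, hence P* = 981.
Then Q* = 849.8 - 0.8(981) = 65.
Total expenditure = P* × Q* = 981 × 65 = 63765.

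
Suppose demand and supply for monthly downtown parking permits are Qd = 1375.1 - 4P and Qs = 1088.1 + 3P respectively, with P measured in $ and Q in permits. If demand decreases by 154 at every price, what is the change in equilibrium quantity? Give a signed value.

ΔQ = -66

Equating demand and supply, 1375.1 - 4P = 1088.1 + 3P gives 7P = 287, so P* = 41.
Substitute back: Q* = 1375.1 - 4(41) = 1211.1.
After the shift, demand is Qd = 1221.1 - 4P.
Re-solving, 7P = 133 gives P = 19 and Q = 1145.1.
ΔQ = 1145.1 - 1211.1 = -66.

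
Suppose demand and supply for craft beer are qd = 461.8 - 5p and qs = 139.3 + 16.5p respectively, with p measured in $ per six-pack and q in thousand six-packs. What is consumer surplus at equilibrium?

Consumer surplus = 14961.424

At equilibrium qd = qs, so 461.8 - 5p = 139.3 + 16.5p; collecting terms, 322.5 = 21.5p and p* = 15.
Plugging p* into demand: q* = 461.8 - 5(15) = 386.8.
Demand choke price (qd = 0): p = 461.8/5 = 92.36. Consumer surplus = ½ × (92.36 - 15) × 386.8 = 14961.424.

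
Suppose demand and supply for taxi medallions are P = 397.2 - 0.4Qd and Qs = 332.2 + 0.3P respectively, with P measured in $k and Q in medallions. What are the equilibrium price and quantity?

Inverting to quantity form: Qd = 993 - 2.5P.
Set Qd = Qs: 993 - 2.5P = 332.2 + 0.3P, so 660.8 = 2.8P and P* = 236.
Then Q* = 993 - 2.5(236) = 403.

P* = 236, Q* = 403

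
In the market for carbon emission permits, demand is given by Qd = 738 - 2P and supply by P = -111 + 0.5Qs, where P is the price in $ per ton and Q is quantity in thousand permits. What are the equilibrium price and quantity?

P* = 129, Q* = 480

Rewriting in direct form: Qs = 222 + 2P.
At equilibrium Qd = Qs, so 738 - 2P = 222 + 2P; collecting terms, 516 = 4P and P* = 129.
Substitute back: Q* = 738 - 2(129) = 480.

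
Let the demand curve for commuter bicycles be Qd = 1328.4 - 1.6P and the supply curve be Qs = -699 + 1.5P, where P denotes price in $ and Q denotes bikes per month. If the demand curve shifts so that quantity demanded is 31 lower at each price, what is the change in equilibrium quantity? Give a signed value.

ΔQ = -15

Equating demand and supply, 1328.4 - 1.6P = -699 + 1.5P gives 3.1P = 2027.4, so P* = 654.
Then Q* = 1328.4 - 1.6(654) = 282.
After the shift, demand is Qd = 1297.4 - 1.6P.
New equilibrium: 1996.4 = 3.1P, so P = 644 and Q = 267.
ΔQ = 267 - 282 = -15.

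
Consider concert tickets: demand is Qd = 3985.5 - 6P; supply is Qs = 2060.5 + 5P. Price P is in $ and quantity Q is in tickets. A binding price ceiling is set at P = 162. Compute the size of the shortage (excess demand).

At P = 162: Qd = 3013.5 and Qs = 2870.5.
Shortage = Qd - Qs = 3013.5 - 2870.5 = 143.

Shortage = 143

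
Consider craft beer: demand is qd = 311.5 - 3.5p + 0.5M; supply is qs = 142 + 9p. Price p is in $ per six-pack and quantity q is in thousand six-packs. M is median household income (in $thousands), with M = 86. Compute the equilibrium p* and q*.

p* = 17, q* = 295

With M = 86, demand is qd = 354.5 - 3.5p.
Set qd = qs: 354.5 - 3.5p = 142 + 9p, so 212.5 = 12.5p and p* = 17.
Then q* = 354.5 - 3.5(17) = 295.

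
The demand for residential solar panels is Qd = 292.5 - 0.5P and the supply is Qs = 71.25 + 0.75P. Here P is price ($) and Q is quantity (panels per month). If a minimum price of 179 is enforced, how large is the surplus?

Surplus = 2.5

With P fixed at 179, quantity demanded is 203 and quantity supplied is 205.5.
Surplus = Qs - Qd = 205.5 - 203 = 2.5.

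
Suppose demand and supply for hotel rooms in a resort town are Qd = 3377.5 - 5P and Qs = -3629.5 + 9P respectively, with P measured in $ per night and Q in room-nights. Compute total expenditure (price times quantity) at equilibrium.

Total expenditure = 437937.5

Set Qd = Qs: 3377.5 - 5P = -3629.5 + 9P, so 7007 = 14P and P* = 500.5.
Then Q* = 3377.5 - 5(500.5) = 875.
Total expenditure = P* × Q* = 500.5 × 875 = 437937.5.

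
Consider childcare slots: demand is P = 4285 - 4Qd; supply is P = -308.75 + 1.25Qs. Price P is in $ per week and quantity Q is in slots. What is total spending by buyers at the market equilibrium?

Total spending by buyers = 686875

Rewriting in direct form: Qd = 1071.25 - 0.25P and Qs = 247 + 0.8P.
The market clears where 1071.25 - 0.25P = 247 + 0.8P. Rearranging, 1.05P = 824.25, hence P* = 785.
Then Q* = 1071.25 - 0.25(785) = 875.
Total spending by buyers = P* × Q* = 785 × 875 = 686875.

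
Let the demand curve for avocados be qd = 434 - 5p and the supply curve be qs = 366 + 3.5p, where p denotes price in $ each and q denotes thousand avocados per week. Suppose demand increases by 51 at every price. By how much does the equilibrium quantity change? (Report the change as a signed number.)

Δq = 21

Equating demand and supply, 434 - 5p = 366 + 3.5p gives 8.5p = 68, so p* = 8.
Plugging p* into demand: q* = 434 - 5(8) = 394.
After the shift, demand is qd = 485 - 5p.
Re-solving, 8.5p = 119 gives p = 14 and q = 415.
Δq = 415 - 394 = 21.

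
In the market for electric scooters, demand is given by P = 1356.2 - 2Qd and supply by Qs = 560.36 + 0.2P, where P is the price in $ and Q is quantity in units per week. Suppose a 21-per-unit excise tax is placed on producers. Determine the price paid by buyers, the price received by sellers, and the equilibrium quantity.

P_b = 174.2, P_s = 153.2, Q = 591

In direct form, Qd = 678.1 - 0.5P.
With a tax of 21 on producers, they supply based on the net price P_s = P_b - 21, so Qs = 556.16 + 0.2P_b.
Market clearing requires 678.1 - 0.5P_b = 556.16 + 0.2P_b; hence 121.94 = 0.7P_b and P_b = 174.2.
So P_s = 153.2 and the quantity traded is Q = 678.1 - 0.5(174.2) = 591.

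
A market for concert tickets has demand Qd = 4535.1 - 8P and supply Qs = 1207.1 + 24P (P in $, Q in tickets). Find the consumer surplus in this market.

Set Qd = Qs: 4535.1 - 8P = 1207.1 + 24P, so 3328 = 32P and P* = 104.
Plugging P* into demand: Q* = 4535.1 - 8(104) = 3703.1.
Demand choke price (Qd = 0): P = 4535.1/8 = 566.8875. Consumer surplus = ½ × (566.8875 - 104) × 3703.1 = 857059.350625.

Consumer surplus = 857059.350625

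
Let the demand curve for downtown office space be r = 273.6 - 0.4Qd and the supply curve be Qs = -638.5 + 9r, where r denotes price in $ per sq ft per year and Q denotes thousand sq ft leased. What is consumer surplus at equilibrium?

Consumer surplus = 31442.45

In direct form, Qd = 684 - 2.5r.
At equilibrium Qd = Qs, so 684 - 2.5r = -638.5 + 9r; collecting terms, 1322.5 = 11.5r and r* = 115.
Then Q* = 684 - 2.5(115) = 396.5.
Demand choke price (Qd = 0): r = 684/2.5 = 273.6. Consumer surplus = ½ × (273.6 - 115) × 396.5 = 31442.45.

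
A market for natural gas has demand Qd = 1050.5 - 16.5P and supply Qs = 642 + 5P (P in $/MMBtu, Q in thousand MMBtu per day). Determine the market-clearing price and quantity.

P* = 19, Q* = 737

The market clears where 1050.5 - 16.5P = 642 + 5P. Rearranging, 21.5P = 408.5, hence P* = 19.
From the demand curve, Q* = 1050.5 - 16.5(19) = 737.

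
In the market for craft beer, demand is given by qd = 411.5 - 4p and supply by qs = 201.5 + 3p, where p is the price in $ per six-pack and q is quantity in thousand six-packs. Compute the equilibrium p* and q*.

Set qd = qs: 411.5 - 4p = 201.5 + 3p, so 210 = 7p and p* = 30.
Then q* = 411.5 - 4(30) = 291.5.

p* = 30, q* = 291.5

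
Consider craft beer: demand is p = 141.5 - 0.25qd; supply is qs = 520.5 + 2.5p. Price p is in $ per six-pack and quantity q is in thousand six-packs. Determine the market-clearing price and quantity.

Rewriting in direct form: qd = 566 - 4p.
At equilibrium qd = qs, so 566 - 4p = 520.5 + 2.5p; collecting terms, 45.5 = 6.5p and p* = 7.
Substitute back: q* = 566 - 4(7) = 538.

p* = 7, q* = 538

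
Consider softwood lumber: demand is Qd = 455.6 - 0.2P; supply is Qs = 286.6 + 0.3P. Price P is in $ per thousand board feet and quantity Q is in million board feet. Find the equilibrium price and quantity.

The market clears where 455.6 - 0.2P = 286.6 + 0.3P. Rearranging, 0.5P = 169, hence P* = 338.
Plugging P* into demand: Q* = 455.6 - 0.2(338) = 388.

P* = 338, Q* = 388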